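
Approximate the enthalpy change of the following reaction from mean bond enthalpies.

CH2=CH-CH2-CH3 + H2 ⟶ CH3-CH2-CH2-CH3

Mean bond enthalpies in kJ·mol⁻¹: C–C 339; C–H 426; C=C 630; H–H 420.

Bonds broken (reactants):
  C–C: 2 × 339 = 678
  C–H: 8 × 426 = 3408
  C=C: 1 × 630 = 630
  H–H: 1 × 420 = 420
  Σ(broken) = 5136 kJ
Bonds formed (products):
  C–C: 3 × 339 = 1017
  C–H: 10 × 426 = 4260
  Σ(formed) = 5277 kJ
ΔH = Σ(broken) − Σ(formed) = 5136 − 5277 = −141 kJ

ΔH ≈ −141 kJ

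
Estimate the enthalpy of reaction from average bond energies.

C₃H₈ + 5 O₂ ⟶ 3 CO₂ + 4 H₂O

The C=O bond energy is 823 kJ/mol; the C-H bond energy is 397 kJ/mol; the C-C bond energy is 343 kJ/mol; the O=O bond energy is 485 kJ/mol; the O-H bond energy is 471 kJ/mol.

ΔH ≈ −2419 kJ

Bonds broken (reactants):
  C-C: 2 × 343 = 686
  C-H: 8 × 397 = 3176
  O=O: 5 × 485 = 2425
  Σ(broken) = 6287 kJ
Bonds formed (products):
  C=O: 6 × 823 = 4938
  O-H: 8 × 471 = 3768
  Σ(formed) = 8706 kJ
ΔH = Σ(broken) − Σ(formed) = 6287 − 8706 = −2419 kJ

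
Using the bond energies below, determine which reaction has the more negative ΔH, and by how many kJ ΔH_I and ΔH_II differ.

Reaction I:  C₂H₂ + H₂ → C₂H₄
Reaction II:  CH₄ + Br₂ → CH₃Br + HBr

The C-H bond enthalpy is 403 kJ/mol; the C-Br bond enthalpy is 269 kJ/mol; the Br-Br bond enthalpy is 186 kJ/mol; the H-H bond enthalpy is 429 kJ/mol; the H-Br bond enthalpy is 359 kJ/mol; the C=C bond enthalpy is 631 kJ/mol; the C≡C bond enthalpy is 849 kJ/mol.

Reaction I:
  Bonds broken (reactants):
    C≡C: 1 × 849 = 849
    C-H: 2 × 403 = 806
    H-H: 1 × 429 = 429
    Σ(broken) = 2084 kJ
  Bonds formed (products):
    C-H: 4 × 403 = 1612
    C=C: 1 × 631 = 631
    Σ(formed) = 2243 kJ
  ΔH_I = 2084 − 2243 = −159 kJ
Reaction II:
  Bonds broken (reactants):
    Br-Br: 1 × 186 = 186
    C-H: 4 × 403 = 1612
    Σ(broken) = 1798 kJ
  Bonds formed (products):
    C-Br: 1 × 269 = 269
    C-H: 3 × 403 = 1209
    H-Br: 1 × 359 = 359
    Σ(formed) = 1837 kJ
  ΔH_II = 1798 − 1837 = −39 kJ
ΔH_I − ΔH_II = −120 kJ, so reaction I has the more negative ΔH; |ΔH_I − ΔH_II| = 120 kJ.

Reaction I, by 120 kJ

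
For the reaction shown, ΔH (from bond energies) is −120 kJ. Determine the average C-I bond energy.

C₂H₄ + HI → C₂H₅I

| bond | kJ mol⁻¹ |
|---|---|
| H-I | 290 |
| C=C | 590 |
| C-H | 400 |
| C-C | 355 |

Let D be the C-I bond energy.
Σ(broken) = 4×400 + 1×590 + 1×290 = 2480
Σ(formed) = 1×355 + 5×400 + 1×D = 2355 + D
ΔH = Σ(broken) − Σ(formed) = (2480) − (2355 + D) = +125 − D
Setting this equal to −120 kJ gives D = 245 kJ/mol.

D(C-I) ≈ 245 kJ/mol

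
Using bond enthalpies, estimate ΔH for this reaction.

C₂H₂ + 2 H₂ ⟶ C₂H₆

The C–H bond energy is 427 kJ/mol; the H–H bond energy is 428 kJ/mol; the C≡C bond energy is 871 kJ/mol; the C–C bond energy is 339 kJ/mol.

Bonds broken (reactants):
  C≡C: 1 × 871 = 871
  C–H: 2 × 427 = 854
  H–H: 2 × 428 = 856
  Σ(broken) = 2581 kJ
Bonds formed (products):
  C–C: 1 × 339 = 339
  C–H: 6 × 427 = 2562
  Σ(formed) = 2901 kJ
ΔH = Σ(broken) − Σ(formed) = 2581 − 2901 = −320 kJ

ΔH ≈ −320 kJ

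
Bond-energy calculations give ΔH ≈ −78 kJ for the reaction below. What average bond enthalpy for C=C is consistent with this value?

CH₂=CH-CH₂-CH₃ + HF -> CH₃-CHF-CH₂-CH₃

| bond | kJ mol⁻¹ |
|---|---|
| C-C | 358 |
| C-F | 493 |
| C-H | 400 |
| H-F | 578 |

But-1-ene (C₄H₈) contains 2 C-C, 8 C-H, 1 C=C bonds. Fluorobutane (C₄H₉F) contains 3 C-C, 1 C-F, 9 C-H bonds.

D(C=C) ≈ 595 kJ/mol

Let D be the C=C bond energy.
Σ(broken) = 2×358 + 8×400 + 1×D + 1×578 = 4494 + D
Σ(formed) = 3×358 + 1×493 + 9×400 = 5167
ΔH = Σ(broken) − Σ(formed) = (4494 + D) − (5167) = −673 + D
Setting this equal to −78 kJ gives D = 595 kJ/mol.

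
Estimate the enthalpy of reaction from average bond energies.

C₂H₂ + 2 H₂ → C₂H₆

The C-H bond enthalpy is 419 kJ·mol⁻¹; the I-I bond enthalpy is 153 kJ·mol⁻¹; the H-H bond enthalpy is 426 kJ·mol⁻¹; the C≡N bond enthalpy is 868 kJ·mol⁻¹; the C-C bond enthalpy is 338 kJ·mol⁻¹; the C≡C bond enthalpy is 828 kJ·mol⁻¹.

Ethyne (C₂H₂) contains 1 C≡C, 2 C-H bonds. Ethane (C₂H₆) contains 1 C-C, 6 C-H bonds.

Bonds broken (reactants):
  C≡C: 1 × 828 = 828
  C-H: 2 × 419 = 838
  H-H: 2 × 426 = 852
  Σ(broken) = 2518 kJ
Bonds formed (products):
  C-C: 1 × 338 = 338
  C-H: 6 × 419 = 2514
  Σ(formed) = 2852 kJ
ΔH = Σ(broken) − Σ(formed) = 2518 − 2852 = −334 kJ

ΔH ≈ −334 kJ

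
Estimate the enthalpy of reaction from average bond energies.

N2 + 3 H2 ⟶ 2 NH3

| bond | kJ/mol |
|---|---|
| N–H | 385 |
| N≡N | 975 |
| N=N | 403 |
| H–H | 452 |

ΔH ≈ +21 kJ

Bonds broken (reactants):
  H–H: 3 × 452 = 1356
  N≡N: 1 × 975 = 975
  Σ(broken) = 2331 kJ
Bonds formed (products):
  N–H: 6 × 385 = 2310
  Σ(formed) = 2310 kJ
ΔH = Σ(broken) − Σ(formed) = 2331 − 2310 = +21 kJ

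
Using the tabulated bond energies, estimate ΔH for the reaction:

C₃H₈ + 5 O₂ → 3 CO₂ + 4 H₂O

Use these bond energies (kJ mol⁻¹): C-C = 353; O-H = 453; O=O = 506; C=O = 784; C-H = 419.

ΔH ≈ −1740 kJ

Bonds broken (reactants):
  C-C: 2 × 353 = 706
  C-H: 8 × 419 = 3352
  O=O: 5 × 506 = 2530
  Σ(broken) = 6588 kJ
Bonds formed (products):
  C=O: 6 × 784 = 4704
  O-H: 8 × 453 = 3624
  Σ(formed) = 8328 kJ
ΔH = Σ(broken) − Σ(formed) = 6588 − 8328 = −1740 kJ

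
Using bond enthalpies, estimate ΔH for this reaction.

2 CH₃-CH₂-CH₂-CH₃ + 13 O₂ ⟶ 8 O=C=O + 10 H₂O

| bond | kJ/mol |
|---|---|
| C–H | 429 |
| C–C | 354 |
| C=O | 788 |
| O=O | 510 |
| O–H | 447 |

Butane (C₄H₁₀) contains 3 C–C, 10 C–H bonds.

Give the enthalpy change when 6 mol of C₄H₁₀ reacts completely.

Bonds broken (reactants):
  C–C: 6 × 354 = 2124
  C–H: 20 × 429 = 8580
  O=O: 13 × 510 = 6630
  Σ(broken) = 17334 kJ
Bonds formed (products):
  C=O: 16 × 788 = 12608
  O–H: 20 × 447 = 8940
  Σ(formed) = 21548 kJ
ΔH = Σ(broken) − Σ(formed) = 17334 − 21548 = −4214 kJ
For 3× the reaction as written: 3 × (−4214) = −12642 kJ

ΔH = −12642 kJ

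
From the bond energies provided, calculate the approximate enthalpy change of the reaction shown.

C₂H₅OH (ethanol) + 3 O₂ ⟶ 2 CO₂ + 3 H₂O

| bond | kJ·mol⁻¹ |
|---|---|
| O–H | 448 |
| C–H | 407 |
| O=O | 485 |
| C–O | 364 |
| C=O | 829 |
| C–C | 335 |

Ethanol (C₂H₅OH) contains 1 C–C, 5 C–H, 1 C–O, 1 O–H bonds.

ΔH ≈ −1367 kJ

Bonds broken (reactants):
  C–C: 1 × 335 = 335
  C–H: 5 × 407 = 2035
  C–O: 1 × 364 = 364
  O–H: 1 × 448 = 448
  O=O: 3 × 485 = 1455
  Σ(broken) = 4637 kJ
Bonds formed (products):
  C=O: 4 × 829 = 3316
  O–H: 6 × 448 = 2688
  Σ(formed) = 6004 kJ
ΔH = Σ(broken) − Σ(formed) = 4637 − 6004 = −1367 kJ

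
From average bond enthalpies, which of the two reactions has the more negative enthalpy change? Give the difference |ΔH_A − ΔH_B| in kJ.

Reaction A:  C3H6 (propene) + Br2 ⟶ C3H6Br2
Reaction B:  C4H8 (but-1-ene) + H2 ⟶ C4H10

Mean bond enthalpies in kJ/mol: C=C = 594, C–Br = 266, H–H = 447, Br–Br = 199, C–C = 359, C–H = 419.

Reaction B, by 58 kJ

Reaction A:
  Bonds broken (reactants):
    Br–Br: 1 × 199 = 199
    C–C: 1 × 359 = 359
    C–H: 6 × 419 = 2514
    C=C: 1 × 594 = 594
    Σ(broken) = 3666 kJ
  Bonds formed (products):
    C–Br: 2 × 266 = 532
    C–C: 2 × 359 = 718
    C–H: 6 × 419 = 2514
    Σ(formed) = 3764 kJ
  ΔH_A = 3666 − 3764 = −98 kJ
Reaction B:
  Bonds broken (reactants):
    C–C: 2 × 359 = 718
    C–H: 8 × 419 = 3352
    C=C: 1 × 594 = 594
    H–H: 1 × 447 = 447
    Σ(broken) = 5111 kJ
  Bonds formed (products):
    C–C: 3 × 359 = 1077
    C–H: 10 × 419 = 4190
    Σ(formed) = 5267 kJ
  ΔH_B = 5111 − 5267 = −156 kJ
ΔH_A − ΔH_B = +58 kJ, so reaction B has the more negative ΔH; |ΔH_A − ΔH_B| = 58 kJ.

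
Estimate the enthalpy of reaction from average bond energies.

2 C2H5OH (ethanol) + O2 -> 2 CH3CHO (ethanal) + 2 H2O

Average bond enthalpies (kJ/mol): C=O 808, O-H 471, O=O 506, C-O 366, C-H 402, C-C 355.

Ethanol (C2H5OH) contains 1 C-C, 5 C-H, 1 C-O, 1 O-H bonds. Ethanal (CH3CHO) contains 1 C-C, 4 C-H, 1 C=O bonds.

ΔH ≈ −516 kJ

Bonds broken (reactants):
  C-C: 2 × 355 = 710
  C-H: 10 × 402 = 4020
  C-O: 2 × 366 = 732
  O-H: 2 × 471 = 942
  O=O: 1 × 506 = 506
  Σ(broken) = 6910 kJ
Bonds formed (products):
  C-C: 2 × 355 = 710
  C-H: 8 × 402 = 3216
  C=O: 2 × 808 = 1616
  O-H: 4 × 471 = 1884
  Σ(formed) = 7426 kJ
ΔH = Σ(broken) − Σ(formed) = 6910 − 7426 = −516 kJ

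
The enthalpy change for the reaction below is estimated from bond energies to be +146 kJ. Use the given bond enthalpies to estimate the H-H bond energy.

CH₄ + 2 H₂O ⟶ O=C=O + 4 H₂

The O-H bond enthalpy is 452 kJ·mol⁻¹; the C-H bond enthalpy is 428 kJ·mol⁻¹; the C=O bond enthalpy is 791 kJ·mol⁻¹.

D(H-H) ≈ 448 kJ/mol

Let D be the H-H bond energy.
Σ(broken) = 4×428 + 4×452 = 3520
Σ(formed) = 2×791 + 4×D = 1582 + 4D
ΔH = Σ(broken) − Σ(formed) = (3520) − (1582 + 4D) = +1938 − 4D
Setting this equal to +146 kJ gives 4D = 1792, so D = 448 kJ/mol.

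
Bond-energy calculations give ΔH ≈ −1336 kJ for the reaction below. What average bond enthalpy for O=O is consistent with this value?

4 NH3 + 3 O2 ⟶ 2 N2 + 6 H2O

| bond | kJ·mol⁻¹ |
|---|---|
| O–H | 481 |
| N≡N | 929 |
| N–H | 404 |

Let D be the O=O bond energy.
Σ(broken) = 12×404 + 3×D = 4848 + 3D
Σ(formed) = 2×929 + 12×481 = 7630
ΔH = Σ(broken) − Σ(formed) = (4848 + 3D) − (7630) = −2782 + 3D
Setting this equal to −1336 kJ gives 3D = 1446, so D = 482 kJ/mol.

D(O=O) ≈ 482 kJ/mol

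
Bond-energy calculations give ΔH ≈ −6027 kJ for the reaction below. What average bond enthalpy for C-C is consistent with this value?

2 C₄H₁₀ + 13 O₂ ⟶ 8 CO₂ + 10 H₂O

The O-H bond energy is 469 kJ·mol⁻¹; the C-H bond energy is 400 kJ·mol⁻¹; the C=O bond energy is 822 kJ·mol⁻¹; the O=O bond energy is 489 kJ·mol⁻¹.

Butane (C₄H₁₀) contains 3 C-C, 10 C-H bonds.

Let D be the C-C bond energy.
Σ(broken) = 6×D + 20×400 + 13×489 = 14357 + 6D
Σ(formed) = 16×822 + 20×469 = 22532
ΔH = Σ(broken) − Σ(formed) = (14357 + 6D) − (22532) = −8175 + 6D
Setting this equal to −6027 kJ gives 6D = 2148, so D = 358 kJ/mol.

D(C-C) ≈ 358 kJ/mol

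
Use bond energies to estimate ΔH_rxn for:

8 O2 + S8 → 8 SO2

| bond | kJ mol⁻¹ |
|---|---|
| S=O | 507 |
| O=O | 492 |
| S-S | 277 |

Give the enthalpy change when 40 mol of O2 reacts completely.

ΔH = −9800 kJ

Bonds broken (reactants):
  O=O: 8 × 492 = 3936
  S-S: 8 × 277 = 2216
  Σ(broken) = 6152 kJ
Bonds formed (products):
  S=O: 16 × 507 = 8112
  Σ(formed) = 8112 kJ
ΔH = Σ(broken) − Σ(formed) = 6152 − 8112 = −1960 kJ
For 5× the reaction as written: 5 × (−1960) = −9800 kJ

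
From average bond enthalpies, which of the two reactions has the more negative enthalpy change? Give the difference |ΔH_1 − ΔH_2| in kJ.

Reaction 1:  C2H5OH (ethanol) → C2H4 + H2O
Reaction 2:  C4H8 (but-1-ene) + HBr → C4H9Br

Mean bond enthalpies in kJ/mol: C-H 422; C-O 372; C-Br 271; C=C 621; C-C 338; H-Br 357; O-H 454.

Reaction 2, by 110 kJ

Reaction 1:
  Bonds broken (reactants):
    C-C: 1 × 338 = 338
    C-H: 5 × 422 = 2110
    C-O: 1 × 372 = 372
    O-H: 1 × 454 = 454
    Σ(broken) = 3274 kJ
  Bonds formed (products):
    C-H: 4 × 422 = 1688
    C=C: 1 × 621 = 621
    O-H: 2 × 454 = 908
    Σ(formed) = 3217 kJ
  ΔH_1 = 3274 − 3217 = +57 kJ
Reaction 2:
  Bonds broken (reactants):
    C-C: 2 × 338 = 676
    C-H: 8 × 422 = 3376
    C=C: 1 × 621 = 621
    H-Br: 1 × 357 = 357
    Σ(broken) = 5030 kJ
  Bonds formed (products):
    C-Br: 1 × 271 = 271
    C-C: 3 × 338 = 1014
    C-H: 9 × 422 = 3798
    Σ(formed) = 5083 kJ
  ΔH_2 = 5030 − 5083 = −53 kJ
ΔH_1 − ΔH_2 = +110 kJ, so reaction 2 has the more negative ΔH; |ΔH_1 − ΔH_2| = 110 kJ.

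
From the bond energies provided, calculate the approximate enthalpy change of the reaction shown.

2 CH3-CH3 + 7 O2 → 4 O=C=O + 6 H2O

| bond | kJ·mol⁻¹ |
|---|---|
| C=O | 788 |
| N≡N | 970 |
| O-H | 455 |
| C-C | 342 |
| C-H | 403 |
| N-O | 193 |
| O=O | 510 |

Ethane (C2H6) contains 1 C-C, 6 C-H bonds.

Bonds broken (reactants):
  C-C: 2 × 342 = 684
  C-H: 12 × 403 = 4836
  O=O: 7 × 510 = 3570
  Σ(broken) = 9090 kJ
Bonds formed (products):
  C=O: 8 × 788 = 6304
  O-H: 12 × 455 = 5460
  Σ(formed) = 11764 kJ
ΔH = Σ(broken) − Σ(formed) = 9090 − 11764 = −2674 kJ

ΔH ≈ −2674 kJ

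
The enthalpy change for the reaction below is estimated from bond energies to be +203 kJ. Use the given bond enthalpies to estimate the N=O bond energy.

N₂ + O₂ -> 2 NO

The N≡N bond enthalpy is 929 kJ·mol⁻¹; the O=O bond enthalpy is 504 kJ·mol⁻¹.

Let D be the N=O bond energy.
Σ(broken) = 1×929 + 1×504 = 1433
Σ(formed) = 2×D = 2D
ΔH = Σ(broken) − Σ(formed) = (1433) − (2D) = +1433 − 2D
Setting this equal to +203 kJ gives 2D = 1230, so D = 615 kJ/mol.

D(N=O) ≈ 615 kJ/mol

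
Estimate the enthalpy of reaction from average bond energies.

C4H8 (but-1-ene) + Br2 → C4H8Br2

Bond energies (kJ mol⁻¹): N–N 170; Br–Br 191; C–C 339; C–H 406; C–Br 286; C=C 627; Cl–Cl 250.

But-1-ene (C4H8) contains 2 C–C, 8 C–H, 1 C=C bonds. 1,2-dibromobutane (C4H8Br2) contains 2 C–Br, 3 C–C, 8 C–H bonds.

Bonds broken (reactants):
  Br–Br: 1 × 191 = 191
  C–C: 2 × 339 = 678
  C–H: 8 × 406 = 3248
  C=C: 1 × 627 = 627
  Σ(broken) = 4744 kJ
Bonds formed (products):
  C–Br: 2 × 286 = 572
  C–C: 3 × 339 = 1017
  C–H: 8 × 406 = 3248
  Σ(formed) = 4837 kJ
ΔH = Σ(broken) − Σ(formed) = 4744 − 4837 = −93 kJ

ΔH ≈ −93 kJ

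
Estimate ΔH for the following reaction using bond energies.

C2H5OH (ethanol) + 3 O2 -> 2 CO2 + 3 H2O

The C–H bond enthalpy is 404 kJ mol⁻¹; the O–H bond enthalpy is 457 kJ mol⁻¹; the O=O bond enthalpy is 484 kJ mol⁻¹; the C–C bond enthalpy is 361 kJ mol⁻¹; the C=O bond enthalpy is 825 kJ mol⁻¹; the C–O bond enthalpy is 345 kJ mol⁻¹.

ΔH ≈ −1407 kJ

Bonds broken (reactants):
  C–C: 1 × 361 = 361
  C–H: 5 × 404 = 2020
  C–O: 1 × 345 = 345
  O–H: 1 × 457 = 457
  O=O: 3 × 484 = 1452
  Σ(broken) = 4635 kJ
Bonds formed (products):
  C=O: 4 × 825 = 3300
  O–H: 6 × 457 = 2742
  Σ(formed) = 6042 kJ
ΔH = Σ(broken) − Σ(formed) = 4635 − 6042 = −1407 kJ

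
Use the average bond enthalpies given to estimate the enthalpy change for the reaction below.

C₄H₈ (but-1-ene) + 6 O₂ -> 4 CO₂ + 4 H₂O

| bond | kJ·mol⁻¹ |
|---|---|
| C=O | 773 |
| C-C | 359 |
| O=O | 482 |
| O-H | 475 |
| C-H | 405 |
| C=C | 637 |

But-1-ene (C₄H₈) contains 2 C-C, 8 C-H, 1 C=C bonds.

ΔH ≈ −2497 kJ

Bonds broken (reactants):
  C-C: 2 × 359 = 718
  C-H: 8 × 405 = 3240
  C=C: 1 × 637 = 637
  O=O: 6 × 482 = 2892
  Σ(broken) = 7487 kJ
Bonds formed (products):
  C=O: 8 × 773 = 6184
  O-H: 8 × 475 = 3800
  Σ(formed) = 9984 kJ
ΔH = Σ(broken) − Σ(formed) = 7487 − 9984 = −2497 kJ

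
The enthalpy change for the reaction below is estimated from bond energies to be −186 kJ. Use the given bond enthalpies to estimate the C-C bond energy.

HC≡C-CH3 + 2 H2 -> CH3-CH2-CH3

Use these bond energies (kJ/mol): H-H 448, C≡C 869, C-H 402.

Let D be the C-C bond energy.
Σ(broken) = 1×869 + 1×D + 4×402 + 2×448 = 3373 + D
Σ(formed) = 2×D + 8×402 = 3216 + 2D
ΔH = Σ(broken) − Σ(formed) = (3373 + D) − (3216 + 2D) = +157 − D
Setting this equal to −186 kJ gives D = 343 kJ/mol.

D(C-C) ≈ 343 kJ/mol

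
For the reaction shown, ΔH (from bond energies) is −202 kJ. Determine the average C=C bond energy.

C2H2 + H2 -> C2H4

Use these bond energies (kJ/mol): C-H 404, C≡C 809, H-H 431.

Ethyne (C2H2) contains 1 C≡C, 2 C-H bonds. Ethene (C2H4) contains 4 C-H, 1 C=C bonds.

D(C=C) ≈ 634 kJ/mol

Let D be the C=C bond energy.
Σ(broken) = 1×809 + 2×404 + 1×431 = 2048
Σ(formed) = 4×404 + 1×D = 1616 + D
ΔH = Σ(broken) − Σ(formed) = (2048) − (1616 + D) = +432 − D
Setting this equal to −202 kJ gives D = 634 kJ/mol.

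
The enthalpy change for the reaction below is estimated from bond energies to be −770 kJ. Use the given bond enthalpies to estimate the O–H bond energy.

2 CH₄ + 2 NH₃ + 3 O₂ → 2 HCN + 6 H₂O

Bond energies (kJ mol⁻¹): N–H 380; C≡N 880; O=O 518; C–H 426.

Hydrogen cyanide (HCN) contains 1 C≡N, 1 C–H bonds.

Let D be the O–H bond energy.
Σ(broken) = 8×426 + 6×380 + 3×518 = 7242
Σ(formed) = 2×880 + 2×426 + 12×D = 2612 + 12D
ΔH = Σ(broken) − Σ(formed) = (7242) − (2612 + 12D) = +4630 − 12D
Setting this equal to −770 kJ gives 12D = 5400, so D = 450 kJ/mol.

D(O–H) ≈ 450 kJ/mol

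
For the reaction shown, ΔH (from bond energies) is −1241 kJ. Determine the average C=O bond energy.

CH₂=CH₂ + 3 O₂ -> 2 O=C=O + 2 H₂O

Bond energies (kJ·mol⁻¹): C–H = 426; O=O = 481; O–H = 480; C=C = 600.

D(C=O) ≈ 767 kJ/mol

Let D be the C=O bond energy.
Σ(broken) = 4×426 + 1×600 + 3×481 = 3747
Σ(formed) = 4×D + 4×480 = 1920 + 4D
ΔH = Σ(broken) − Σ(formed) = (3747) − (1920 + 4D) = +1827 − 4D
Setting this equal to −1241 kJ gives 4D = 3068, so D = 767 kJ/mol.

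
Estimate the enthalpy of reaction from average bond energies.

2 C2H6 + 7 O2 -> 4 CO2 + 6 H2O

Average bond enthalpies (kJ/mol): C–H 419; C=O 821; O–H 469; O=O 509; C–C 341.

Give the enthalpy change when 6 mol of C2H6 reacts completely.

Bonds broken (reactants):
  C–C: 2 × 341 = 682
  C–H: 12 × 419 = 5028
  O=O: 7 × 509 = 3563
  Σ(broken) = 9273 kJ
Bonds formed (products):
  C=O: 8 × 821 = 6568
  O–H: 12 × 469 = 5628
  Σ(formed) = 12196 kJ
ΔH = Σ(broken) − Σ(formed) = 9273 − 12196 = −2923 kJ
For 3× the reaction as written: 3 × (−2923) = −8769 kJ

ΔH = −8769 kJ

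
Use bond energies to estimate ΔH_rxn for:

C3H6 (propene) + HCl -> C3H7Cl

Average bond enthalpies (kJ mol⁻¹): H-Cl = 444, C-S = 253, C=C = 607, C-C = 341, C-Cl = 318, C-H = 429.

Bonds broken (reactants):
  C-C: 1 × 341 = 341
  C-H: 6 × 429 = 2574
  C=C: 1 × 607 = 607
  H-Cl: 1 × 444 = 444
  Σ(broken) = 3966 kJ
Bonds formed (products):
  C-C: 2 × 341 = 682
  C-Cl: 1 × 318 = 318
  C-H: 7 × 429 = 3003
  Σ(formed) = 4003 kJ
ΔH = Σ(broken) − Σ(formed) = 3966 − 4003 = −37 kJ

ΔH ≈ −37 kJ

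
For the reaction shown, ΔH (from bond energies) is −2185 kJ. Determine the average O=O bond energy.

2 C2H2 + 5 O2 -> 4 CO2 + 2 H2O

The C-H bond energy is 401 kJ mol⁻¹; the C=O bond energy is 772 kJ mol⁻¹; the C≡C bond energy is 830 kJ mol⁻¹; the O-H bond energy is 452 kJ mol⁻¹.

D(O=O) ≈ 507 kJ/mol

Let D be the O=O bond energy.
Σ(broken) = 2×830 + 4×401 + 5×D = 3264 + 5D
Σ(formed) = 8×772 + 4×452 = 7984
ΔH = Σ(broken) − Σ(formed) = (3264 + 5D) − (7984) = −4720 + 5D
Setting this equal to −2185 kJ gives 5D = 2535, so D = 507 kJ/mol.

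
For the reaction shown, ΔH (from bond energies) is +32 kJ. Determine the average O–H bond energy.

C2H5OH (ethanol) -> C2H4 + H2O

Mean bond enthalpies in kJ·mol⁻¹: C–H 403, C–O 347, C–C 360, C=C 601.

Let D be the O–H bond energy.
Σ(broken) = 1×360 + 5×403 + 1×347 + 1×D = 2722 + D
Σ(formed) = 4×403 + 1×601 + 2×D = 2213 + 2D
ΔH = Σ(broken) − Σ(formed) = (2722 + D) − (2213 + 2D) = +509 − D
Setting this equal to +32 kJ gives D = 477 kJ/mol.

D(O–H) ≈ 477 kJ/mol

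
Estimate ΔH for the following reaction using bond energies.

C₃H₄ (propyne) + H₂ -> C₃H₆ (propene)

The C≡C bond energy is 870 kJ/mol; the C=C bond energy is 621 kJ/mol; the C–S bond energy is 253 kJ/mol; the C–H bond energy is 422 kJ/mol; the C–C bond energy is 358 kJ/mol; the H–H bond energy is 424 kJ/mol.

Bonds broken (reactants):
  C≡C: 1 × 870 = 870
  C–C: 1 × 358 = 358
  C–H: 4 × 422 = 1688
  H–H: 1 × 424 = 424
  Σ(broken) = 3340 kJ
Bonds formed (products):
  C–C: 1 × 358 = 358
  C–H: 6 × 422 = 2532
  C=C: 1 × 621 = 621
  Σ(formed) = 3511 kJ
ΔH = Σ(broken) − Σ(formed) = 3340 − 3511 = −171 kJ

ΔH ≈ −171 kJ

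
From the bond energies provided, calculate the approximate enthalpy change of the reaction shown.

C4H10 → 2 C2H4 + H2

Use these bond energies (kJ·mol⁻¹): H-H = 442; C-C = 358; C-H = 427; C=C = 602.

ΔH ≈ +282 kJ

Bonds broken (reactants):
  C-C: 3 × 358 = 1074
  C-H: 10 × 427 = 4270
  Σ(broken) = 5344 kJ
Bonds formed (products):
  C-H: 8 × 427 = 3416
  C=C: 2 × 602 = 1204
  H-H: 1 × 442 = 442
  Σ(formed) = 5062 kJ
ΔH = Σ(broken) − Σ(formed) = 5344 − 5062 = +282 kJ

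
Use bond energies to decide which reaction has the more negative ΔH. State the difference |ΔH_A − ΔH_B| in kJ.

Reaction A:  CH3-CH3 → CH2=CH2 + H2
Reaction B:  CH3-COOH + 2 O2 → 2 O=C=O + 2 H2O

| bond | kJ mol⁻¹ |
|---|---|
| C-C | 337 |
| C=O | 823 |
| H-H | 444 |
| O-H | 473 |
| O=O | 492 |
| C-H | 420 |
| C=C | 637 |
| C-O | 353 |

Reaction B, by 1050 kJ

Reaction A:
  Bonds broken (reactants):
    C-C: 1 × 337 = 337
    C-H: 6 × 420 = 2520
    Σ(broken) = 2857 kJ
  Bonds formed (products):
    C-H: 4 × 420 = 1680
    C=C: 1 × 637 = 637
    H-H: 1 × 444 = 444
    Σ(formed) = 2761 kJ
  ΔH_A = 2857 − 2761 = +96 kJ
Reaction B:
  Bonds broken (reactants):
    C-C: 1 × 337 = 337
    C-H: 3 × 420 = 1260
    C-O: 1 × 353 = 353
    C=O: 1 × 823 = 823
    O-H: 1 × 473 = 473
    O=O: 2 × 492 = 984
    Σ(broken) = 4230 kJ
  Bonds formed (products):
    C=O: 4 × 823 = 3292
    O-H: 4 × 473 = 1892
    Σ(formed) = 5184 kJ
  ΔH_B = 4230 − 5184 = −954 kJ
ΔH_A − ΔH_B = +1050 kJ, so reaction B has the more negative ΔH; |ΔH_A − ΔH_B| = 1050 kJ.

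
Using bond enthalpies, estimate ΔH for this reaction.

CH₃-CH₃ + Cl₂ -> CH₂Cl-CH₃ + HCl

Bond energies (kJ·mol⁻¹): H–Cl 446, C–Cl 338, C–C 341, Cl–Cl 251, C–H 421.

ΔH ≈ −112 kJ

Bonds broken (reactants):
  C–C: 1 × 341 = 341
  C–H: 6 × 421 = 2526
  Cl–Cl: 1 × 251 = 251
  Σ(broken) = 3118 kJ
Bonds formed (products):
  C–C: 1 × 341 = 341
  C–Cl: 1 × 338 = 338
  C–H: 5 × 421 = 2105
  H–Cl: 1 × 446 = 446
  Σ(formed) = 3230 kJ
ΔH = Σ(broken) − Σ(formed) = 3118 − 3230 = −112 kJ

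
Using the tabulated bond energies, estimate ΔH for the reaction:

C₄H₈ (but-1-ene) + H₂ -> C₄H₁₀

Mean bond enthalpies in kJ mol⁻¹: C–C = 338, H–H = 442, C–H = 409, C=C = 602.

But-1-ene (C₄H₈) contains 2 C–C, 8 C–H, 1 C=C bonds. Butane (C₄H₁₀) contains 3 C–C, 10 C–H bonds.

ΔH ≈ −112 kJ

Bonds broken (reactants):
  C–C: 2 × 338 = 676
  C–H: 8 × 409 = 3272
  C=C: 1 × 602 = 602
  H–H: 1 × 442 = 442
  Σ(broken) = 4992 kJ
Bonds formed (products):
  C–C: 3 × 338 = 1014
  C–H: 10 × 409 = 4090
  Σ(formed) = 5104 kJ
ΔH = Σ(broken) − Σ(formed) = 4992 − 5104 = −112 kJ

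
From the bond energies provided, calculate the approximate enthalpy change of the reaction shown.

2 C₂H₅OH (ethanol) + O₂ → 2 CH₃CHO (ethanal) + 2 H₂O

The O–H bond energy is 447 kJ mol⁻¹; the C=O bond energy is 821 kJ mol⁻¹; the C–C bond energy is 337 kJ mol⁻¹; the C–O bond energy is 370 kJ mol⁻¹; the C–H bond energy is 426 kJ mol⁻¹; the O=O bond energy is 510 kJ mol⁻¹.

ΔH ≈ −434 kJ

Bonds broken (reactants):
  C–C: 2 × 337 = 674
  C–H: 10 × 426 = 4260
  C–O: 2 × 370 = 740
  O–H: 2 × 447 = 894
  O=O: 1 × 510 = 510
  Σ(broken) = 7078 kJ
Bonds formed (products):
  C–C: 2 × 337 = 674
  C–H: 8 × 426 = 3408
  C=O: 2 × 821 = 1642
  O–H: 4 × 447 = 1788
  Σ(formed) = 7512 kJ
ΔH = Σ(broken) − Σ(formed) = 7078 − 7512 = −434 kJ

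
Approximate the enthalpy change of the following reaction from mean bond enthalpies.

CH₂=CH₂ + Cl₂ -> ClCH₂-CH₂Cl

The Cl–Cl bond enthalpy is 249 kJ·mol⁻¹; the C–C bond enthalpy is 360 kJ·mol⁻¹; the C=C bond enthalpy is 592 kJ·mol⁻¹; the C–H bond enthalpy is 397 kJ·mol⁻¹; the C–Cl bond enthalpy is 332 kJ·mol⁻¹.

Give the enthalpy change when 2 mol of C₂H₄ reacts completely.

ΔH = −366 kJ

Bonds broken (reactants):
  C–H: 4 × 397 = 1588
  C=C: 1 × 592 = 592
  Cl–Cl: 1 × 249 = 249
  Σ(broken) = 2429 kJ
Bonds formed (products):
  C–C: 1 × 360 = 360
  C–Cl: 2 × 332 = 664
  C–H: 4 × 397 = 1588
  Σ(formed) = 2612 kJ
ΔH = Σ(broken) − Σ(formed) = 2429 − 2612 = −183 kJ
For 2× the reaction as written: 2 × (−183) = −366 kJ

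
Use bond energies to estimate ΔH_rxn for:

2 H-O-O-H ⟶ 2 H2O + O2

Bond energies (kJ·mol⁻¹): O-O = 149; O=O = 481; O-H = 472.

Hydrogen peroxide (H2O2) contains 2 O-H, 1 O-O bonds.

ΔH ≈ −183 kJ

Bonds broken (reactants):
  O-H: 4 × 472 = 1888
  O-O: 2 × 149 = 298
  Σ(broken) = 2186 kJ
Bonds formed (products):
  O-H: 4 × 472 = 1888
  O=O: 1 × 481 = 481
  Σ(formed) = 2369 kJ
ΔH = Σ(broken) − Σ(formed) = 2186 − 2369 = −183 kJ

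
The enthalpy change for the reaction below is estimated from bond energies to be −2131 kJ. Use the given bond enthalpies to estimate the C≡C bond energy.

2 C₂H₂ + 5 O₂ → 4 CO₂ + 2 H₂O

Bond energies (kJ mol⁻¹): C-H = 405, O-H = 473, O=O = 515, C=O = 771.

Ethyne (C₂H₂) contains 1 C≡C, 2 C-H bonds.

Let D be the C≡C bond energy.
Σ(broken) = 2×D + 4×405 + 5×515 = 4195 + 2D
Σ(formed) = 8×771 + 4×473 = 8060
ΔH = Σ(broken) − Σ(formed) = (4195 + 2D) − (8060) = −3865 + 2D
Setting this equal to −2131 kJ gives 2D = 1734, so D = 867 kJ/mol.

D(C≡C) ≈ 867 kJ/mol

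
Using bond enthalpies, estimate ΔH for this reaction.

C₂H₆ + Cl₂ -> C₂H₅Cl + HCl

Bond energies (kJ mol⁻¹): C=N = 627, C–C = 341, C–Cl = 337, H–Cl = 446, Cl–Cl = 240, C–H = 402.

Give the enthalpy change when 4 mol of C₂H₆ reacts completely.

Bonds broken (reactants):
  C–C: 1 × 341 = 341
  C–H: 6 × 402 = 2412
  Cl–Cl: 1 × 240 = 240
  Σ(broken) = 2993 kJ
Bonds formed (products):
  C–C: 1 × 341 = 341
  C–Cl: 1 × 337 = 337
  C–H: 5 × 402 = 2010
  H–Cl: 1 × 446 = 446
  Σ(formed) = 3134 kJ
ΔH = Σ(broken) − Σ(formed) = 2993 − 3134 = −141 kJ
For 4× the reaction as written: 4 × (−141) = −564 kJ

ΔH = −564 kJ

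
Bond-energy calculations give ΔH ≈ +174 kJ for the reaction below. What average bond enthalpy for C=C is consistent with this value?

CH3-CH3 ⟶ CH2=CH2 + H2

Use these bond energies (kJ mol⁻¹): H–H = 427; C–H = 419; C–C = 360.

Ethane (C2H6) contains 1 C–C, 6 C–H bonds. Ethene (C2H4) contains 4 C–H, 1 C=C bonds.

Let D be the C=C bond energy.
Σ(broken) = 1×360 + 6×419 = 2874
Σ(formed) = 4×419 + 1×D + 1×427 = 2103 + D
ΔH = Σ(broken) − Σ(formed) = (2874) − (2103 + D) = +771 − D
Setting this equal to +174 kJ gives D = 597 kJ/mol.

D(C=C) ≈ 597 kJ/mol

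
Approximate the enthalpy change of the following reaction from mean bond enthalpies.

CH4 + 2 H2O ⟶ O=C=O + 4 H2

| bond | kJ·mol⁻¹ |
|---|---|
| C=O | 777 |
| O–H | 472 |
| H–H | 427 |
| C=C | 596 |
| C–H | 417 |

ΔH ≈ +294 kJ

Bonds broken (reactants):
  C–H: 4 × 417 = 1668
  O–H: 4 × 472 = 1888
  Σ(broken) = 3556 kJ
Bonds formed (products):
  C=O: 2 × 777 = 1554
  H–H: 4 × 427 = 1708
  Σ(formed) = 3262 kJ
ΔH = Σ(broken) − Σ(formed) = 3556 − 3262 = +294 kJ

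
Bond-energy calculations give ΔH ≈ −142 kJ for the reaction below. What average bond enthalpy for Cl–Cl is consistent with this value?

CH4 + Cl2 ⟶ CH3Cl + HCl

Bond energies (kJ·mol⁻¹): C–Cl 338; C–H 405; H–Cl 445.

D(Cl–Cl) ≈ 236 kJ/mol

Let D be the Cl–Cl bond energy.
Σ(broken) = 4×405 + 1×D = 1620 + D
Σ(formed) = 1×338 + 3×405 + 1×445 = 1998
ΔH = Σ(broken) − Σ(formed) = (1620 + D) − (1998) = −378 + D
Setting this equal to −142 kJ gives D = 236 kJ/mol.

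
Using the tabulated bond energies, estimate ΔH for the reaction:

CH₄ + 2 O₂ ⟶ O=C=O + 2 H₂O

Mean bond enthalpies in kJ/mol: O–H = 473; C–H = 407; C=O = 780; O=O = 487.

ΔH ≈ −850 kJ

Bonds broken (reactants):
  C–H: 4 × 407 = 1628
  O=O: 2 × 487 = 974
  Σ(broken) = 2602 kJ
Bonds formed (products):
  C=O: 2 × 780 = 1560
  O–H: 4 × 473 = 1892
  Σ(formed) = 3452 kJ
ΔH = Σ(broken) − Σ(formed) = 2602 − 3452 = −850 kJ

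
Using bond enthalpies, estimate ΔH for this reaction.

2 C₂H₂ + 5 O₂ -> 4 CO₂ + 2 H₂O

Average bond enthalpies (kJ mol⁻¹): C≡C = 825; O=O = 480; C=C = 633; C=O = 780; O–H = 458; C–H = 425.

Bonds broken (reactants):
  C≡C: 2 × 825 = 1650
  C–H: 4 × 425 = 1700
  O=O: 5 × 480 = 2400
  Σ(broken) = 5750 kJ
Bonds formed (products):
  C=O: 8 × 780 = 6240
  O–H: 4 × 458 = 1832
  Σ(formed) = 8072 kJ
ΔH = Σ(broken) − Σ(formed) = 5750 − 8072 = −2322 kJ

ΔH ≈ −2322 kJ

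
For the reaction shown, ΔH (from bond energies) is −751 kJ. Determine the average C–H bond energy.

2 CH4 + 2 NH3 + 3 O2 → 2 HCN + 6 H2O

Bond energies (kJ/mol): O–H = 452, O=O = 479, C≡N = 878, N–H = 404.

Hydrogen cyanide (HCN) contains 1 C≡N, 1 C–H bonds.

D(C–H) ≈ 428 kJ/mol

Let D be the C–H bond energy.
Σ(broken) = 8×D + 6×404 + 3×479 = 3861 + 8D
Σ(formed) = 2×878 + 2×D + 12×452 = 7180 + 2D
ΔH = Σ(broken) − Σ(formed) = (3861 + 8D) − (7180 + 2D) = −3319 + 6D
Setting this equal to −751 kJ gives 6D = 2568, so D = 428 kJ/mol.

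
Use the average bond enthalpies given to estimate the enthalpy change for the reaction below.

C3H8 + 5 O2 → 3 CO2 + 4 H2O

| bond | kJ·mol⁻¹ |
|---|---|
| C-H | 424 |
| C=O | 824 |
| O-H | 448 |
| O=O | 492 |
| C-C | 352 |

Bonds broken (reactants):
  C-C: 2 × 352 = 704
  C-H: 8 × 424 = 3392
  O=O: 5 × 492 = 2460
  Σ(broken) = 6556 kJ
Bonds formed (products):
  C=O: 6 × 824 = 4944
  O-H: 8 × 448 = 3584
  Σ(formed) = 8528 kJ
ΔH = Σ(broken) − Σ(formed) = 6556 − 8528 = −1972 kJ

ΔH ≈ −1972 kJ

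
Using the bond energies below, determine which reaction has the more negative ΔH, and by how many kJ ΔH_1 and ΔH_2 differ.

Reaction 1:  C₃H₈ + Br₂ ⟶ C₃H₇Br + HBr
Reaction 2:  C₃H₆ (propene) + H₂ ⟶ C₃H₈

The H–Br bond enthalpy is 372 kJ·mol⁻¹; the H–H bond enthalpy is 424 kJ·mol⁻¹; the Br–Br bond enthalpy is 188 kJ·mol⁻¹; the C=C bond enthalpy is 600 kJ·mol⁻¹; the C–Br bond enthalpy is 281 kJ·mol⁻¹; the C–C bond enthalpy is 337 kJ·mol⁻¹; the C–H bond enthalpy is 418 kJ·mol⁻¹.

Reaction 1:
  Bonds broken (reactants):
    Br–Br: 1 × 188 = 188
    C–C: 2 × 337 = 674
    C–H: 8 × 418 = 3344
    Σ(broken) = 4206 kJ
  Bonds formed (products):
    C–Br: 1 × 281 = 281
    C–C: 2 × 337 = 674
    C–H: 7 × 418 = 2926
    H–Br: 1 × 372 = 372
    Σ(formed) = 4253 kJ
  ΔH_1 = 4206 − 4253 = −47 kJ
Reaction 2:
  Bonds broken (reactants):
    C–C: 1 × 337 = 337
    C–H: 6 × 418 = 2508
    C=C: 1 × 600 = 600
    H–H: 1 × 424 = 424
    Σ(broken) = 3869 kJ
  Bonds formed (products):
    C–C: 2 × 337 = 674
    C–H: 8 × 418 = 3344
    Σ(formed) = 4018 kJ
  ΔH_2 = 3869 − 4018 = −149 kJ
ΔH_1 − ΔH_2 = +102 kJ, so reaction 2 has the more negative ΔH; |ΔH_1 − ΔH_2| = 102 kJ.

Reaction 2, by 102 kJ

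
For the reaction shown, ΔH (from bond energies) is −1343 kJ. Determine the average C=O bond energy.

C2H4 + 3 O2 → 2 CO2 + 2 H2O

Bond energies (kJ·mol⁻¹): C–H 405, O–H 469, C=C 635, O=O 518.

Let D be the C=O bond energy.
Σ(broken) = 4×405 + 1×635 + 3×518 = 3809
Σ(formed) = 4×D + 4×469 = 1876 + 4D
ΔH = Σ(broken) − Σ(formed) = (3809) − (1876 + 4D) = +1933 − 4D
Setting this equal to −1343 kJ gives 4D = 3276, so D = 819 kJ/mol.

D(C=O) ≈ 819 kJ/mol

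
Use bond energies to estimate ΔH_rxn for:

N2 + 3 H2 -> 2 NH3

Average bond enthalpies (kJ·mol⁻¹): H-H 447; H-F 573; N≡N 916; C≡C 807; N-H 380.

Bonds broken (reactants):
  H-H: 3 × 447 = 1341
  N≡N: 1 × 916 = 916
  Σ(broken) = 2257 kJ
Bonds formed (products):
  N-H: 6 × 380 = 2280
  Σ(formed) = 2280 kJ
ΔH = Σ(broken) − Σ(formed) = 2257 − 2280 = −23 kJ

ΔH ≈ −23 kJ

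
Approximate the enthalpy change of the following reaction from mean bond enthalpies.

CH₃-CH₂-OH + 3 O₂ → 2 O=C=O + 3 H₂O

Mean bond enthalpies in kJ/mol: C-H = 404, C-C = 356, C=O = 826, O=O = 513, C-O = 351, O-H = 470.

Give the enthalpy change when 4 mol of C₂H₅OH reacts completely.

Bonds broken (reactants):
  C-C: 1 × 356 = 356
  C-H: 5 × 404 = 2020
  C-O: 1 × 351 = 351
  O-H: 1 × 470 = 470
  O=O: 3 × 513 = 1539
  Σ(broken) = 4736 kJ
Bonds formed (products):
  C=O: 4 × 826 = 3304
  O-H: 6 × 470 = 2820
  Σ(formed) = 6124 kJ
ΔH = Σ(broken) − Σ(formed) = 4736 − 6124 = −1388 kJ
For 4× the reaction as written: 4 × (−1388) = −5552 kJ

ΔH = −5552 kJ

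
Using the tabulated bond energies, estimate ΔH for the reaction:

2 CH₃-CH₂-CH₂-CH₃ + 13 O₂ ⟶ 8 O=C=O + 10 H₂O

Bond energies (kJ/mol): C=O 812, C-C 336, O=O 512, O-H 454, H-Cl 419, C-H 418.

ΔH ≈ −5040 kJ

Bonds broken (reactants):
  C-C: 6 × 336 = 2016
  C-H: 20 × 418 = 8360
  O=O: 13 × 512 = 6656
  Σ(broken) = 17032 kJ
Bonds formed (products):
  C=O: 16 × 812 = 12992
  O-H: 20 × 454 = 9080
  Σ(formed) = 22072 kJ
ΔH = Σ(broken) − Σ(formed) = 17032 − 22072 = −5040 kJ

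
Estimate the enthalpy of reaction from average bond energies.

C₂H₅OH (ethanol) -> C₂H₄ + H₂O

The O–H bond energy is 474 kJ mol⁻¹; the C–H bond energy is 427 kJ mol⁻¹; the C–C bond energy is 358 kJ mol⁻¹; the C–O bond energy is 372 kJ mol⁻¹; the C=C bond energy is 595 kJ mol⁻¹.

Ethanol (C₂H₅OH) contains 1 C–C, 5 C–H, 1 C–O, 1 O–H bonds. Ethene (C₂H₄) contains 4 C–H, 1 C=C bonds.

Bonds broken (reactants):
  C–C: 1 × 358 = 358
  C–H: 5 × 427 = 2135
  C–O: 1 × 372 = 372
  O–H: 1 × 474 = 474
  Σ(broken) = 3339 kJ
Bonds formed (products):
  C–H: 4 × 427 = 1708
  C=C: 1 × 595 = 595
  O–H: 2 × 474 = 948
  Σ(formed) = 3251 kJ
ΔH = Σ(broken) − Σ(formed) = 3339 − 3251 = +88 kJ

ΔH ≈ +88 kJ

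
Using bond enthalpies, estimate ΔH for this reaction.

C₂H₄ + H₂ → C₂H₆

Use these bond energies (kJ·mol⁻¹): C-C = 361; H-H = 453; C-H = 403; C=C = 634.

ΔH ≈ −80 kJ

Bonds broken (reactants):
  C-H: 4 × 403 = 1612
  C=C: 1 × 634 = 634
  H-H: 1 × 453 = 453
  Σ(broken) = 2699 kJ
Bonds formed (products):
  C-C: 1 × 361 = 361
  C-H: 6 × 403 = 2418
  Σ(formed) = 2779 kJ
ΔH = Σ(broken) − Σ(formed) = 2699 − 2779 = −80 kJ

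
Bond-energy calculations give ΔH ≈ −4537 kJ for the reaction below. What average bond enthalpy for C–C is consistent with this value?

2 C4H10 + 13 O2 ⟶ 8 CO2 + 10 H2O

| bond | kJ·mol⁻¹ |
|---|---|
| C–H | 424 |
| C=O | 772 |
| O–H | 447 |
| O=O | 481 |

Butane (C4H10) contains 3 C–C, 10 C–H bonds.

D(C–C) ≈ 337 kJ/mol

Let D be the C–C bond energy.
Σ(broken) = 6×D + 20×424 + 13×481 = 14733 + 6D
Σ(formed) = 16×772 + 20×447 = 21292
ΔH = Σ(broken) − Σ(formed) = (14733 + 6D) − (21292) = −6559 + 6D
Setting this equal to −4537 kJ gives 6D = 2022, so D = 337 kJ/mol.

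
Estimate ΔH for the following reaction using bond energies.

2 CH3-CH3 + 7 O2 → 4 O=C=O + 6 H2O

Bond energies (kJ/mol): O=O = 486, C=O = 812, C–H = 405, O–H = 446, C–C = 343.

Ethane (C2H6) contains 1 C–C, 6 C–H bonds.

ΔH ≈ −2900 kJ

Bonds broken (reactants):
  C–C: 2 × 343 = 686
  C–H: 12 × 405 = 4860
  O=O: 7 × 486 = 3402
  Σ(broken) = 8948 kJ
Bonds formed (products):
  C=O: 8 × 812 = 6496
  O–H: 12 × 446 = 5352
  Σ(formed) = 11848 kJ
ΔH = Σ(broken) − Σ(formed) = 8948 − 11848 = −2900 kJ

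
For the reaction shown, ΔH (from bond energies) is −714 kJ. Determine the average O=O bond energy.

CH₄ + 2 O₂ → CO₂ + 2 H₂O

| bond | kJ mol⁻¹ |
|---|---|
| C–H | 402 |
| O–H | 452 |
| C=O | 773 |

Let D be the O=O bond energy.
Σ(broken) = 4×402 + 2×D = 1608 + 2D
Σ(formed) = 2×773 + 4×452 = 3354
ΔH = Σ(broken) − Σ(formed) = (1608 + 2D) − (3354) = −1746 + 2D
Setting this equal to −714 kJ gives 2D = 1032, so D = 516 kJ/mol.

D(O=O) ≈ 516 kJ/mol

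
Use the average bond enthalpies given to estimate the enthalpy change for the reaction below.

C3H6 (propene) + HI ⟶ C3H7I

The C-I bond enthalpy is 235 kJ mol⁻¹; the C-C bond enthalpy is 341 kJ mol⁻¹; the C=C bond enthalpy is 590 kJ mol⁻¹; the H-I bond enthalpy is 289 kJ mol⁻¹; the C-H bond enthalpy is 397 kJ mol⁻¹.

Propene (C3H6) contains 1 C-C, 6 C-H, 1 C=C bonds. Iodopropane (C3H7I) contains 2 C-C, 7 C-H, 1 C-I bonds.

Bonds broken (reactants):
  C-C: 1 × 341 = 341
  C-H: 6 × 397 = 2382
  C=C: 1 × 590 = 590
  H-I: 1 × 289 = 289
  Σ(broken) = 3602 kJ
Bonds formed (products):
  C-C: 2 × 341 = 682
  C-H: 7 × 397 = 2779
  C-I: 1 × 235 = 235
  Σ(formed) = 3696 kJ
ΔH = Σ(broken) − Σ(formed) = 3602 − 3696 = −94 kJ

ΔH ≈ −94 kJ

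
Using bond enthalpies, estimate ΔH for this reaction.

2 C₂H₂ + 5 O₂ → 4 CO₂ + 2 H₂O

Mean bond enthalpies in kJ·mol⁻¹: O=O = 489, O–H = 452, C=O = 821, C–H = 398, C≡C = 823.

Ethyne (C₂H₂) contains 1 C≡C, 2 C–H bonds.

Bonds broken (reactants):
  C≡C: 2 × 823 = 1646
  C–H: 4 × 398 = 1592
  O=O: 5 × 489 = 2445
  Σ(broken) = 5683 kJ
Bonds formed (products):
  C=O: 8 × 821 = 6568
  O–H: 4 × 452 = 1808
  Σ(formed) = 8376 kJ
ΔH = Σ(broken) − Σ(formed) = 5683 − 8376 = −2693 kJ

ΔH ≈ −2693 kJ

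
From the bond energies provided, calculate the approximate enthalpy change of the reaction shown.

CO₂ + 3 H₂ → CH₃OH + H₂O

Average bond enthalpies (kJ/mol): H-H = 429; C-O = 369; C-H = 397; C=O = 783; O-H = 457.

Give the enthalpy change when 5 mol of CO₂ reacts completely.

Bonds broken (reactants):
  C=O: 2 × 783 = 1566
  H-H: 3 × 429 = 1287
  Σ(broken) = 2853 kJ
Bonds formed (products):
  C-H: 3 × 397 = 1191
  C-O: 1 × 369 = 369
  O-H: 3 × 457 = 1371
  Σ(formed) = 2931 kJ
ΔH = Σ(broken) − Σ(formed) = 2853 − 2931 = −78 kJ
For 5× the reaction as written: 5 × (−78) = −390 kJ

ΔH = −390 kJ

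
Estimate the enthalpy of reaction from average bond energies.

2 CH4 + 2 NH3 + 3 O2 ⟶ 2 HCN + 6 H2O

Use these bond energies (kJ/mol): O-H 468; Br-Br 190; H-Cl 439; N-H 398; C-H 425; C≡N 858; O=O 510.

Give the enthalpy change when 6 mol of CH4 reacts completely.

Bonds broken (reactants):
  C-H: 8 × 425 = 3400
  N-H: 6 × 398 = 2388
  O=O: 3 × 510 = 1530
  Σ(broken) = 7318 kJ
Bonds formed (products):
  C≡N: 2 × 858 = 1716
  C-H: 2 × 425 = 850
  O-H: 12 × 468 = 5616
  Σ(formed) = 8182 kJ
ΔH = Σ(broken) − Σ(formed) = 7318 − 8182 = −864 kJ
For 3× the reaction as written: 3 × (−864) = −2592 kJ

ΔH = −2592 kJ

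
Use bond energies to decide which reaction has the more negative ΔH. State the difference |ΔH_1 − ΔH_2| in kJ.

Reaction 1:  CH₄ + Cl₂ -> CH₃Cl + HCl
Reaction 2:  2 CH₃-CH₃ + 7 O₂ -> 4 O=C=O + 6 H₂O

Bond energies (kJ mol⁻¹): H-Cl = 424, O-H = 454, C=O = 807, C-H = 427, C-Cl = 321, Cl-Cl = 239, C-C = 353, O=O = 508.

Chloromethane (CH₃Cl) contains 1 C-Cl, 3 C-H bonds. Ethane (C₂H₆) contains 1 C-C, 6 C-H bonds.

Reaction 2, by 2439 kJ

Reaction 1:
  Bonds broken (reactants):
    C-H: 4 × 427 = 1708
    Cl-Cl: 1 × 239 = 239
    Σ(broken) = 1947 kJ
  Bonds formed (products):
    C-Cl: 1 × 321 = 321
    C-H: 3 × 427 = 1281
    H-Cl: 1 × 424 = 424
    Σ(formed) = 2026 kJ
  ΔH_1 = 1947 − 2026 = −79 kJ
Reaction 2:
  Bonds broken (reactants):
    C-C: 2 × 353 = 706
    C-H: 12 × 427 = 5124
    O=O: 7 × 508 = 3556
    Σ(broken) = 9386 kJ
  Bonds formed (products):
    C=O: 8 × 807 = 6456
    O-H: 12 × 454 = 5448
    Σ(formed) = 11904 kJ
  ΔH_2 = 9386 − 11904 = −2518 kJ
ΔH_1 − ΔH_2 = +2439 kJ, so reaction 2 has the more negative ΔH; |ΔH_1 − ΔH_2| = 2439 kJ.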